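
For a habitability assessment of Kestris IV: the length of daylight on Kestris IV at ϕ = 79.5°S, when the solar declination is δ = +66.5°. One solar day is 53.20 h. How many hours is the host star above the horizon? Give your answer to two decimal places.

0.00 h

cos h₀ = −tan ϕ · tan δ = 12.4088 ≥ 1, so the host star never rises (polar night) and h₀ = 0.
Daylight = 2h₀/(2π) × 53.20 h = (0.0000/π) × 53.20 = 0.00 h.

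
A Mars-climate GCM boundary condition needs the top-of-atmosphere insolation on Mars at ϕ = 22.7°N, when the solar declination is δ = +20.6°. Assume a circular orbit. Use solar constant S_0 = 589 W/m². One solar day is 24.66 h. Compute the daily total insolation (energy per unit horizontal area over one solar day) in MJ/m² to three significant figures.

18.1 MJ/m²

cos h₀ = −tan(+22.7°) tan(+20.600°) = -0.1572, h₀ = 1.7287 rad.
Bracket: h₀ sin ϕ sin δ + cos ϕ cos δ sin h₀ = 1.7287×0.38591×0.35184 + 0.92254×0.93606×0.98756 = 0.234720 + 0.852810 = 1.087530.
Q̄ = (S_0/π) × [bracket] = (589/π) × 1.087530 = 203.90 W/m².
Daily total = Q̄ × 24.66 h × 3600 s/h = 203.90 × 24.66 × 3600 / 10⁶ = 18.10 MJ/m².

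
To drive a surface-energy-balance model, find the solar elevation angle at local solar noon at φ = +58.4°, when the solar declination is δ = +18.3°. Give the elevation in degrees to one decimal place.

49.9°

At local noon the hour angle is zero, so the zenith angle equals |φ − δ| = |+58.4° − (+18.300°)| = 40.100°.
Elevation = 90° − 40.100° = 49.9°.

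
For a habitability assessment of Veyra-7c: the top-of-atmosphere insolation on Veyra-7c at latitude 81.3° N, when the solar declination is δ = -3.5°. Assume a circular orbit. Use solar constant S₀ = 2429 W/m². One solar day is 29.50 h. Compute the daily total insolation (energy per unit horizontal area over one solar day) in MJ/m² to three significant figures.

5.62 MJ/m²

cos H₀ = −tan(+81.3°) tan(-3.500°) = 0.3997, H₀ = 1.1596 rad.
Bracket: H₀ sin φ sin δ + cos φ cos δ sin H₀ = 1.1596×0.98849×-0.06105 + 0.15126×0.99813×0.91665 = -0.069979 + 0.138393 = 0.068414.
Q̄ = (S₀/π) × [bracket] = (2429/π) × 0.068414 = 52.896 W/m².
Daily total = Q̄ × 29.50 h × 3600 s/h = 52.896 × 29.50 × 3600 / 10⁶ = 5.618 MJ/m².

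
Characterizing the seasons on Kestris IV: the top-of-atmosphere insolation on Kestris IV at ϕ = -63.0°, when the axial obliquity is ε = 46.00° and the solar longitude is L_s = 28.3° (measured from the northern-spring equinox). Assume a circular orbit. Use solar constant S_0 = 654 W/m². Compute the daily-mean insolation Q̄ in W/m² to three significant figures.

Solar declination: sin δ = sin ε · sin L_s = sin 46.00° × sin 28.3° = 0.34103, so δ = +19.940°.
cos h₀ = −tan(-63.0°) tan(+19.940°) = 0.7120, h₀ = 0.7785 rad.
Bracket: h₀ sin ϕ sin δ + cos ϕ cos δ sin h₀ = 0.7785×-0.89101×0.34103 + 0.45399×0.94005×0.70219 = -0.236556 + 0.299676 = 0.063120.
Q̄ = (S_0/π) × [bracket] = (654/π) × 0.063120 = 13.14 W/m².

Q̄ ≈ 13.1 W/m²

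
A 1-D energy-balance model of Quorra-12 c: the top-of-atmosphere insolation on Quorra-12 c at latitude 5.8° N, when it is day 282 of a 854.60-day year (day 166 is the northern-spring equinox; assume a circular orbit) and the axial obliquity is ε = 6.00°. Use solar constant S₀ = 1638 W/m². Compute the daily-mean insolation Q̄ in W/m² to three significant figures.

Solar longitude: λ_s = 360° × (282 − 166)/854.60 = 48.865°.
sin δ = sin 6.00° × sin 48.865° = 0.07873, so δ = +4.515°.
cos H₀ = −tan(+5.8°) tan(+4.515°) = -0.0080, H₀ = 1.5788 rad.
Bracket: H₀ sin φ sin δ + cos φ cos δ sin H₀ = 1.5788×0.10106×0.07873 + 0.99488×0.99690×0.99997 = 0.012562 + 0.991766 = 1.004328.
Q̄ = (S₀/π) × [bracket] = (1638/π) × 1.004328 = 523.6 W/m².

Q̄ ≈ 524 W/m²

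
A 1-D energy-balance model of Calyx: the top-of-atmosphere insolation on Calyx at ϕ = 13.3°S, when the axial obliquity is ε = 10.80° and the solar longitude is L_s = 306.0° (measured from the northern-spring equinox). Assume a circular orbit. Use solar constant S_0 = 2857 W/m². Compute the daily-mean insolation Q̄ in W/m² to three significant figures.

Solar declination: sin δ = sin ε · sin L_s = sin 10.80° × sin 306.0° = -0.15159, so δ = -8.719°.
cos h₀ = −tan(-13.3°) tan(-8.719°) = -0.0363, h₀ = 1.6071 rad.
Bracket: h₀ sin ϕ sin δ + cos ϕ cos δ sin h₀ = 1.6071×-0.23005×-0.15159 + 0.97318×0.98844×0.99934 = 0.056045 + 0.961295 = 1.017340.
Q̄ = (S_0/π) × [bracket] = (2857/π) × 1.017340 = 925.2 W/m².

Q̄ ≈ 925 W/m²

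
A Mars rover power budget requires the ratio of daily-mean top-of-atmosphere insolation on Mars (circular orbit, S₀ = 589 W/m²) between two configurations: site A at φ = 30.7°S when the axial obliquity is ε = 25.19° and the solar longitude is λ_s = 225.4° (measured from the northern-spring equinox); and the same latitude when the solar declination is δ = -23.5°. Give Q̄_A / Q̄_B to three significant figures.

— Configuration A (φ=-30.7°):
Solar declination: sin δ = sin ε · sin λ_s = sin 25.19° × sin 225.4° = -0.30305, so δ = -17.641°.
cos H₀ = −tan(-30.7°) tan(-17.641°) = -0.1888, H₀ = 1.7608 rad.
Bracket: H₀ sin φ sin δ + cos φ cos δ sin H₀ = 1.7608×-0.51054×-0.30305 + 0.85985×0.95297×0.98201 = 0.272429 + 0.804670 = 1.077099.
Q̄ = (S₀/π) × [bracket] = (589/π) × 1.077099 = 201.94 W/m².
— Configuration B (φ=-30.7°):
cos H₀ = −tan(-30.7°) tan(-23.500°) = -0.2582, H₀ = 1.8319 rad.
Bracket: H₀ sin φ sin δ + cos φ cos δ sin H₀ = 1.8319×-0.51054×-0.39875 + 0.85985×0.91706×0.96610 = 0.372934 + 0.761803 = 1.134737.
Q̄ = (S₀/π) × [bracket] = (589/π) × 1.134737 = 212.75 W/m².
Ratio Q̄_A / Q̄_B = 201.94 / 212.75 = 0.9492.

Q̄_A / Q̄_B ≈ 0.949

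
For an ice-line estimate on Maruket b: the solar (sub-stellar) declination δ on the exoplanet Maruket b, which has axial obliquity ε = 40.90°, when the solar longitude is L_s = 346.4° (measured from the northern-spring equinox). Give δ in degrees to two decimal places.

δ = -8.86°

sin δ = sin ε · sin L_s = sin 40.90° × sin 346.4° = -0.153957.
δ = arcsin(-0.153957) = -8.86°.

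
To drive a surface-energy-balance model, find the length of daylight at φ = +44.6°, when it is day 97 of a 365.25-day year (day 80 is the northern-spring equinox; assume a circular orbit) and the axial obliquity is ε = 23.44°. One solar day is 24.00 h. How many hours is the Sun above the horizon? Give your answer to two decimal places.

Solar longitude: λ_s = 360° × (97 − 80)/365.25 = 16.756°.
sin δ = sin 23.44° × sin 16.756° = 0.11468, so δ = +6.585°.
cos H₀ = −tan φ · tan δ = −tan(+44.6°) × tan(+6.585°) = -0.1138, so H₀ = 1.6849 rad = 96.54°.
Daylight = 2H₀/(2π) × 24.00 h = (1.6849/π) × 24.00 = 12.87 h.

12.87 h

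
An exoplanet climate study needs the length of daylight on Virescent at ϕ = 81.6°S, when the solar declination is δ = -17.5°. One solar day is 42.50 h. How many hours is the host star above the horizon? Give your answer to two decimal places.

Sunrise equation: cos h₀ = −tan ϕ · tan δ = -2.1352 ≤ −1, so the host star never sets (polar day) and h₀ = π.
Daylight = 2h₀/(2π) × 42.50 h = (3.1416/π) × 42.50 = 42.50 h.

42.50 h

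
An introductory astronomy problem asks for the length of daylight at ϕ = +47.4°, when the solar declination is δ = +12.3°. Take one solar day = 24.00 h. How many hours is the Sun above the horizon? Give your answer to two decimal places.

cos h₀ = −tan ϕ · tan δ = −tan(+47.4°) × tan(+12.300°) = -0.2371, so h₀ = 1.8102 rad = 103.72°.
Daylight = 2h₀/(2π) × 24.00 h = (1.8102/π) × 24.00 = 13.83 h.

13.83 h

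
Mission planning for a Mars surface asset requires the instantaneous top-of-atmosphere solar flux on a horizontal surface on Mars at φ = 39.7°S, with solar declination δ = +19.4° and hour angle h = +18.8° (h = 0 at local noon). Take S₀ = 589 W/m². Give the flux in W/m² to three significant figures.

280 W/m²

cos θ_z = sin φ sin δ + cos φ cos δ cos h = -0.212174 + 0.686998 = 0.474824.
Flux = S₀ · cos θ_z = 589 × 0.474824 = 279.7 W/m².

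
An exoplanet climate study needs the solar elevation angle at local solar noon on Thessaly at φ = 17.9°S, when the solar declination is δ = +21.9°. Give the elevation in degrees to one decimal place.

50.2°

At local noon the hour angle is zero, so the zenith angle equals |φ − δ| = |-17.9° − (+21.900°)| = 39.800°.
Elevation = 90° − 39.800° = 50.2°.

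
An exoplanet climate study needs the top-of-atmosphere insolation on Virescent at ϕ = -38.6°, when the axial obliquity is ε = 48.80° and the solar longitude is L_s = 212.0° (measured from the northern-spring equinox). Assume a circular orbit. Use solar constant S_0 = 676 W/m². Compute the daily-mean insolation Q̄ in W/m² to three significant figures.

Solar declination: sin δ = sin ε · sin L_s = sin 48.80° × sin 212.0° = -0.39872, so δ = -23.498°.
cos h₀ = −tan(-38.6°) tan(-23.498°) = -0.3471, h₀ = 1.9252 rad.
Bracket: h₀ sin ϕ sin δ + cos ϕ cos δ sin h₀ = 1.9252×-0.62388×-0.39872 + 0.78152×0.91707×0.93784 = 0.478900 + 0.672158 = 1.151058.
Q̄ = (S_0/π) × [bracket] = (676/π) × 1.151058 = 247.7 W/m².

Q̄ ≈ 248 W/m²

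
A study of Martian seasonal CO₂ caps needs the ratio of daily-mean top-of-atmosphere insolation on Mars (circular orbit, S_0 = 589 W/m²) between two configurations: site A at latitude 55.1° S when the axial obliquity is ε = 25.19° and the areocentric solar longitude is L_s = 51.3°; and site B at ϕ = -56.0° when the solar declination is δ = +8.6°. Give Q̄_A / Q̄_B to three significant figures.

— Configuration A (ϕ=-55.1°):
sin δ = sin 25.19° × sin 51.3° = 0.33217, so δ = +19.400°.
cos h₀ = −tan(-55.1°) tan(+19.400°) = 0.5048, h₀ = 1.0416 rad.
Bracket: h₀ sin ϕ sin δ + cos ϕ cos δ sin h₀ = 1.0416×-0.82015×0.33217 + 0.57215×0.94322×0.86323 = -0.283762 + 0.465854 = 0.182092.
Q̄ = (S_0/π) × [bracket] = (589/π) × 0.182092 = 34.139 W/m².
— Configuration B (ϕ=-56.0°):
cos h₀ = −tan(-56.0°) tan(+8.600°) = 0.2242, h₀ = 1.3447 rad.
Bracket: h₀ sin ϕ sin δ + cos ϕ cos δ sin h₀ = 1.3447×-0.82904×0.14954 + 0.55919×0.98876×0.97454 = -0.166709 + 0.538828 = 0.372119.
Q̄ = (S_0/π) × [bracket] = (589/π) × 0.372119 = 69.767 W/m².
Ratio Q̄_A / Q̄_B = 34.139 / 69.767 = 0.4893.

Q̄_A / Q̄_B ≈ 0.489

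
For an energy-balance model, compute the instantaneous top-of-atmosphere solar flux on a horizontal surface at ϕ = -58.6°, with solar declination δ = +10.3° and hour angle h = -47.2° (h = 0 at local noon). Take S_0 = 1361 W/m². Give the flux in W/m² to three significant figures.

cos θ_z = sin ϕ sin δ + cos ϕ cos δ cos h = -0.152617 + 0.348291 = 0.195674.
Flux = S_0 · cos θ_z = 1361 × 0.195674 = 266.3 W/m².

266 W/m²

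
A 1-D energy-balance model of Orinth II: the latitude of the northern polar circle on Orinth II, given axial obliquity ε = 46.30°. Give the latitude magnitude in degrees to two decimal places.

43.70°

The polar circle is the lowest latitude that experiences at least one full rotation of continuous daylight at the northern-summer solstice; it lies at |ϕ| = 90° − ε = 90° − 46.30° = 43.70°.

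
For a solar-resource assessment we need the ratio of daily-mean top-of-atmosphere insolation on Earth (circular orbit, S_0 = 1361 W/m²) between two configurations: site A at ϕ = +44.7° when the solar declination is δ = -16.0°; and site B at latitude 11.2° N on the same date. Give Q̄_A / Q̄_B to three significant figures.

— Configuration A (ϕ=+44.7°):
cos h₀ = −tan(+44.7°) tan(-16.000°) = 0.2838, h₀ = 1.2831 rad.
Bracket: h₀ sin ϕ sin δ + cos ϕ cos δ sin h₀ = 1.2831×0.70339×-0.27564 + 0.71080×0.96126×0.95890 = -0.248771 + 0.655181 = 0.406410.
Q̄ = (S_0/π) × [bracket] = (1361/π) × 0.406410 = 176.06 W/m².
— Configuration B (ϕ=+11.2°):
cos h₀ = −tan(+11.2°) tan(-16.000°) = 0.0568, h₀ = 1.5140 rad.
Bracket: h₀ sin ϕ sin δ + cos ϕ cos δ sin h₀ = 1.5140×0.19423×-0.27564 + 0.98096×0.96126×0.99839 = -0.081056 + 0.941439 = 0.860383.
Q̄ = (S_0/π) × [bracket] = (1361/π) × 0.860383 = 372.73 W/m².
Ratio Q̄_A / Q̄_B = 176.06 / 372.73 = 0.4724.

Q̄_A / Q̄_B ≈ 0.472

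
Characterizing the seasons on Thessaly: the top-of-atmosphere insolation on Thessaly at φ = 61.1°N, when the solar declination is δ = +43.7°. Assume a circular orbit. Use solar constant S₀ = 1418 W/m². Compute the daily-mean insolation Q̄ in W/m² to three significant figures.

cos H₀ = −tan(+61.1°) tan(+43.700°) = -1.7311 ≤ −1 ⇒ polar day, H₀ = π.
Bracket: H₀ sin φ sin δ + cos φ cos δ sin H₀ = 3.1416×0.87546×0.69088 + 0.48328×0.72297×0.00000 = 1.900158 + 0.000000 = 1.900158.
Q̄ = (S₀/π) × [bracket] = (1418/π) × 1.900158 = 857.7 W/m².

Q̄ ≈ 858 W/m²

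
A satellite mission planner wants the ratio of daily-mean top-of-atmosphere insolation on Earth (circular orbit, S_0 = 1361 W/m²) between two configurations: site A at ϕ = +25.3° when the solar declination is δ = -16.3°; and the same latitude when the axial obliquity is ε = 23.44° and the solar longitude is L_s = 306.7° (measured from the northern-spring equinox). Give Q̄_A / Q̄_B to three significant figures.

Q̄_A / Q̄_B ≈ 1.05

— Configuration A (ϕ=+25.3°):
cos h₀ = −tan(+25.3°) tan(-16.300°) = 0.1382, h₀ = 1.4321 rad.
Bracket: h₀ sin ϕ sin δ + cos ϕ cos δ sin h₀ = 1.4321×0.42736×-0.28067 + 0.90408×0.95981×0.99040 = -0.171776 + 0.859415 = 0.687639.
Q̄ = (S_0/π) × [bracket] = (1361/π) × 0.687639 = 297.90 W/m².
— Configuration B (ϕ=+25.3°):
Solar declination: sin δ = sin ε · sin L_s = sin 23.44° × sin 306.7° = -0.31894, so δ = -18.599°.
cos h₀ = −tan(+25.3°) tan(-18.599°) = 0.1591, h₀ = 1.4110 rad.
Bracket: h₀ sin ϕ sin δ + cos ϕ cos δ sin h₀ = 1.4110×0.42736×-0.31894 + 0.90408×0.94778×0.98727 = -0.192322 + 0.845961 = 0.653639.
Q̄ = (S_0/π) × [bracket] = (1361/π) × 0.653639 = 283.17 W/m².
Ratio Q̄_A / Q̄_B = 297.90 / 283.17 = 1.052.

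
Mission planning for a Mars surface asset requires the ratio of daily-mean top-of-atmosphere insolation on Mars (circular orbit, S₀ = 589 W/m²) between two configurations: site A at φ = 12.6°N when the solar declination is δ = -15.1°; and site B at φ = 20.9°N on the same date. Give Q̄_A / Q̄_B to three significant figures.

Q̄_A / Q̄_B ≈ 1.12

— Configuration A (φ=+12.6°):
cos H₀ = −tan(+12.6°) tan(-15.100°) = 0.0603, H₀ = 1.5104 rad.
Bracket: H₀ sin φ sin δ + cos φ cos δ sin H₀ = 1.5104×0.21814×-0.26050 + 0.97592×0.96547×0.99818 = -0.085829 + 0.940507 = 0.854678.
Q̄ = (S₀/π) × [bracket] = (589/π) × 0.854678 = 160.24 W/m².
— Configuration B (φ=+20.9°):
cos H₀ = −tan(+20.9°) tan(-15.100°) = 0.1030, H₀ = 1.4676 rad.
Bracket: H₀ sin φ sin δ + cos φ cos δ sin H₀ = 1.4676×0.35674×-0.26050 + 0.93420×0.96547×0.99468 = -0.136385 + 0.897144 = 0.760759.
Q̄ = (S₀/π) × [bracket] = (589/π) × 0.760759 = 142.63 W/m².
Ratio Q̄_A / Q̄_B = 160.24 / 142.63 = 1.123.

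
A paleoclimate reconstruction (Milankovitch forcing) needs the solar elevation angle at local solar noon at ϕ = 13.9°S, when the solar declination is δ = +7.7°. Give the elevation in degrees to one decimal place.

At local noon the hour angle is zero, so the zenith angle equals |ϕ − δ| = |-13.9° − (+7.700°)| = 21.600°.
Elevation = 90° − 21.600° = 68.4°.

68.4°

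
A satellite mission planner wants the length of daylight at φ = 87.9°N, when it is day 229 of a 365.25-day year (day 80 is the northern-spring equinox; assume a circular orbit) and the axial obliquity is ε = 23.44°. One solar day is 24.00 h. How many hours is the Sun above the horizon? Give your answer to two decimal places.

Solar longitude: λ_s = 360° × (229 − 80)/365.25 = 146.858°.
sin δ = sin 23.44° × sin 146.858° = 0.21748, so δ = +12.561°.
Sunrise equation: cos H₀ = −tan φ · tan δ = -6.0763 ≤ −1, so the Sun never sets (polar day) and H₀ = π.
Daylight = 2H₀/(2π) × 24.00 h = (3.1416/π) × 24.00 = 24.00 h.

24.00 h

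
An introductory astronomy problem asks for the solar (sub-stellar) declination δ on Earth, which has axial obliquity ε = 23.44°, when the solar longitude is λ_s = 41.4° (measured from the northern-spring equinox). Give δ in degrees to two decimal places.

sin δ = sin ε · sin λ_s = sin 23.44° × sin 41.4° = 0.263062.
δ = arcsin(0.263062) = +15.25°.

δ = +15.25°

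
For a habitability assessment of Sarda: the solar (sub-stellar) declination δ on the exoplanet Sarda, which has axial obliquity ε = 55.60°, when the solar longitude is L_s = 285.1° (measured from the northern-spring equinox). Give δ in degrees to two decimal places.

δ = -52.81°

sin δ = sin ε · sin L_s = sin 55.60° × sin 285.1° = -0.796624.
δ = arcsin(-0.796624) = -52.81°.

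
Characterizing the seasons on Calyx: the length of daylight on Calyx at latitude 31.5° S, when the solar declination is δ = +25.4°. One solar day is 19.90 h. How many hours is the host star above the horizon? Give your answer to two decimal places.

cos H₀ = −tan φ · tan δ = −tan(-31.5°) × tan(+25.400°) = 0.2910, so H₀ = 1.2755 rad = 73.08°.
Daylight = 2H₀/(2π) × 19.90 h = (1.2755/π) × 19.90 = 8.08 h.

8.08 h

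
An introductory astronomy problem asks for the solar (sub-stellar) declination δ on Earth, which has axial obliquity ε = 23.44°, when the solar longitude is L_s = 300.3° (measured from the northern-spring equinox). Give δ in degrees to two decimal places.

sin δ = sin ε · sin L_s = sin 23.44° × sin 300.3° = -0.343449.
δ = arcsin(-0.343449) = -20.09°.

δ = -20.09°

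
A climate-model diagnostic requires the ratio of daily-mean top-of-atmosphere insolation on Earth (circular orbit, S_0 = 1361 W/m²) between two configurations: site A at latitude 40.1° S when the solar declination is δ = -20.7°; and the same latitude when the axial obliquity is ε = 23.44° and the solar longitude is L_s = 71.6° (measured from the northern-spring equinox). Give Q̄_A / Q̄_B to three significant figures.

— Configuration A (ϕ=-40.1°):
cos h₀ = −tan(-40.1°) tan(-20.700°) = -0.3182, h₀ = 1.8946 rad.
Bracket: h₀ sin ϕ sin δ + cos ϕ cos δ sin h₀ = 1.8946×-0.64412×-0.35347 + 0.76492×0.93544×0.94803 = 0.431357 + 0.678350 = 1.109707.
Q̄ = (S_0/π) × [bracket] = (1361/π) × 1.109707 = 480.75 W/m².
— Configuration B (ϕ=-40.1°):
Solar declination: sin δ = sin ε · sin L_s = sin 23.44° × sin 71.6° = 0.37745, so δ = +22.176°.
cos h₀ = −tan(-40.1°) tan(+22.176°) = 0.3432, h₀ = 1.2204 rad.
Bracket: h₀ sin ϕ sin δ + cos ϕ cos δ sin h₀ = 1.2204×-0.64412×0.37745 + 0.76492×0.92603×0.93925 = -0.296707 + 0.665307 = 0.368600.
Q̄ = (S_0/π) × [bracket] = (1361/π) × 0.368600 = 159.68 W/m².
Ratio Q̄_A / Q̄_B = 480.75 / 159.68 = 3.011.

Q̄_A / Q̄_B ≈ 3.01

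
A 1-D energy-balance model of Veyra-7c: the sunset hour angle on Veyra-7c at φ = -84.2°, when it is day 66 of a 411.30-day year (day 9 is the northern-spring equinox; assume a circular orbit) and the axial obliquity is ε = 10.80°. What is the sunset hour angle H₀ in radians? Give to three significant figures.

Solar longitude: λ_s = 360° × (66 − 9)/411.30 = 49.891°.
sin δ = sin 10.80° × sin 49.891° = 0.14331, so δ = +8.240°.
cos H₀ = −tan φ · tan δ = 1.4256 ≥ 1, so the host star never rises (polar night) and H₀ = 0.

H₀ = 0.00 rad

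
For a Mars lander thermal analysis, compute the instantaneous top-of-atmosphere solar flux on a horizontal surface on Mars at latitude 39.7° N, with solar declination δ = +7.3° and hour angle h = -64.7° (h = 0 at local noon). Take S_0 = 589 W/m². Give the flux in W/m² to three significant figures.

cos θ_z = sin ϕ sin δ + cos ϕ cos δ cos h = 0.081165 + 0.326144 = 0.407309.
Flux = S_0 · cos θ_z = 589 × 0.407309 = 239.9 W/m².

240 W/m²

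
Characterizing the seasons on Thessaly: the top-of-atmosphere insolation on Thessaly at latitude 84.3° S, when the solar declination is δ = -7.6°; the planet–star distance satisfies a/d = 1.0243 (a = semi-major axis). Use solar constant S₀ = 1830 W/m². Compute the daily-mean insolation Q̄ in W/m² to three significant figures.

Q̄ ≈ 253 W/m²

cos H₀ = −tan(-84.3°) tan(-7.600°) = -1.3368 ≤ −1 ⇒ polar day, H₀ = π.
Bracket: H₀ sin φ sin δ + cos φ cos δ sin H₀ = 3.1416×-0.99506×-0.13226 + 0.09932×0.99122×0.00000 = 0.413455 + 0.000000 = 0.413455.
Inverse-square distance factor (a/d)² = 1.0243² = 1.049190.
Q̄ = (S₀/π) × 1.049190 × [bracket] = (1830/π) × 1.049190 × 0.413455 = 252.7 W/m².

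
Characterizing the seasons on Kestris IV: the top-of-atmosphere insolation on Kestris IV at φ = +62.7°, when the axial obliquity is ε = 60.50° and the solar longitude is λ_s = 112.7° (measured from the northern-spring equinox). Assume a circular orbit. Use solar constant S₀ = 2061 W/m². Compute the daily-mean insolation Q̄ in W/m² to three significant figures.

Solar declination: sin δ = sin ε · sin λ_s = sin 60.50° × sin 112.7° = 0.80294, so δ = +53.411°.
cos H₀ = −tan(+62.7°) tan(+53.411°) = -2.6099 ≤ −1 ⇒ polar day, H₀ = π.
Bracket: H₀ sin φ sin δ + cos φ cos δ sin H₀ = 3.1416×0.88862×0.80294 + 0.45865×0.59606×0.00000 = 2.241558 + 0.000000 = 2.241558.
Q̄ = (S₀/π) × [bracket] = (2061/π) × 2.241558 = 1471 W/m².

Q̄ ≈ 1.47e+03 W/m²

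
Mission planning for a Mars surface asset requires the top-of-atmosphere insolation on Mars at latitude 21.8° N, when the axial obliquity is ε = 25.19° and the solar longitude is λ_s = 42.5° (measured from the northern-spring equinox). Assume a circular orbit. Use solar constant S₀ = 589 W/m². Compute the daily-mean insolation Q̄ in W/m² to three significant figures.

Q̄ ≈ 199 W/m²

Solar declination: sin δ = sin ε · sin λ_s = sin 25.19° × sin 42.5° = 0.28755, so δ = +16.711°.
cos H₀ = −tan(+21.8°) tan(+16.711°) = -0.1201, H₀ = 1.6912 rad.
Bracket: H₀ sin φ sin δ + cos φ cos δ sin H₀ = 1.6912×0.37137×0.28755 + 0.92849×0.95777×0.99276 = 0.180599 + 0.882841 = 1.063440.
Q̄ = (S₀/π) × [bracket] = (589/π) × 1.063440 = 199.4 W/m².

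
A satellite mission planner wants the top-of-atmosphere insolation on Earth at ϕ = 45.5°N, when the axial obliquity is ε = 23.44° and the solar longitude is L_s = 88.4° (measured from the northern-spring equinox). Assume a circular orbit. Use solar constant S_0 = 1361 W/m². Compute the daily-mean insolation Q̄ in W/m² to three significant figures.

Q̄ ≈ 499 W/m²

Solar declination: sin δ = sin ε · sin L_s = sin 23.44° × sin 88.4° = 0.39763, so δ = +23.430°.
cos h₀ = −tan(+45.5°) tan(+23.430°) = -0.4410, h₀ = 2.0275 rad.
Bracket: h₀ sin ϕ sin δ + cos ϕ cos δ sin h₀ = 2.0275×0.71325×0.39763 + 0.70091×0.91754×0.89751 = 0.575018 + 0.577200 = 1.152218.
Q̄ = (S_0/π) × [bracket] = (1361/π) × 1.152218 = 499.2 W/m².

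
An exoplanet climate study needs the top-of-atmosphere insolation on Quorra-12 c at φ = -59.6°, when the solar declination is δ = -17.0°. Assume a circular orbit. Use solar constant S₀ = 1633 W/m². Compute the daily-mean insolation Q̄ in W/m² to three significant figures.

Q̄ ≈ 492 W/m²

cos H₀ = −tan(-59.6°) tan(-17.000°) = -0.5211, H₀ = 2.1189 rad.
Bracket: H₀ sin φ sin δ + cos φ cos δ sin H₀ = 2.1189×-0.86251×-0.29237 + 0.50603×0.95630×0.85349 = 0.534327 + 0.413018 = 0.947345.
Q̄ = (S₀/π) × [bracket] = (1633/π) × 0.947345 = 492.4 W/m².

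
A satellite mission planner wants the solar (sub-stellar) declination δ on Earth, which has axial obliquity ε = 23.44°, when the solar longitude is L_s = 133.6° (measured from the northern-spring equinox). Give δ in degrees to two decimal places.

sin δ = sin ε · sin L_s = sin 23.44° × sin 133.6° = 0.288067.
δ = arcsin(0.288067) = +16.74°.

δ = +16.74°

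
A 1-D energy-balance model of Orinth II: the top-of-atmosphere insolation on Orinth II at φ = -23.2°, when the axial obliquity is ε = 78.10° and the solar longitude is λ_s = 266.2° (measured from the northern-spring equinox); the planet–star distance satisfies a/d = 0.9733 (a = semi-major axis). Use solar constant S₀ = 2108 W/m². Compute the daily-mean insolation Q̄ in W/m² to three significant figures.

Solar declination: sin δ = sin ε · sin λ_s = sin 78.10° × sin 266.2° = -0.97636, so δ = -77.516°.
cos H₀ = −tan(-23.2°) tan(-77.516°) = -1.9359 ≤ −1 ⇒ polar day, H₀ = π.
Bracket: H₀ sin φ sin δ + cos φ cos δ sin H₀ = 3.1416×-0.39394×-0.97636 + 0.91914×0.21616×0.00000 = 1.208345 + 0.000000 = 1.208345.
Inverse-square distance factor (a/d)² = 0.9733² = 0.947313.
Q̄ = (S₀/π) × 0.947313 × [bracket] = (2108/π) × 0.947313 × 1.208345 = 768.1 W/m².

Q̄ ≈ 768 W/m²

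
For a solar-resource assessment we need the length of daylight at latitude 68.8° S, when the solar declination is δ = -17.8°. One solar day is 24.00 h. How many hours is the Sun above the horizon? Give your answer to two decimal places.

cos h₀ = −tan ϕ · tan δ = −tan(-68.8°) × tan(-17.800°) = -0.8278, so h₀ = 2.5459 rad = 145.87°.
Daylight = 2h₀/(2π) × 24.00 h = (2.5459/π) × 24.00 = 19.45 h.

19.45 h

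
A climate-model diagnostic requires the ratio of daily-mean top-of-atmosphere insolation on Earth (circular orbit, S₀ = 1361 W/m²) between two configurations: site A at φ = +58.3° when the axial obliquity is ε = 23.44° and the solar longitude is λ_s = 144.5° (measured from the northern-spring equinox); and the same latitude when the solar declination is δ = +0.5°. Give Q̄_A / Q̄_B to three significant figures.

Q̄_A / Q̄_B ≈ 1.60

— Configuration A (φ=+58.3°):
Solar declination: sin δ = sin ε · sin λ_s = sin 23.44° × sin 144.5° = 0.23100, so δ = +13.356°.
cos H₀ = −tan(+58.3°) tan(+13.356°) = -0.3844, H₀ = 1.9654 rad.
Bracket: H₀ sin φ sin δ + cos φ cos δ sin H₀ = 1.9654×0.85081×0.23100 + 0.52547×0.97295×0.92316 = 0.386274 + 0.471971 = 0.858245.
Q̄ = (S₀/π) × [bracket] = (1361/π) × 0.858245 = 371.81 W/m².
— Configuration B (φ=+58.3°):
cos H₀ = −tan(+58.3°) tan(+0.500°) = -0.0141, H₀ = 1.5849 rad.
Bracket: H₀ sin φ sin δ + cos φ cos δ sin H₀ = 1.5849×0.85081×0.00873 + 0.52547×0.99996×0.99990 = 0.011772 + 0.525396 = 0.537168.
Q̄ = (S₀/π) × [bracket] = (1361/π) × 0.537168 = 232.71 W/m².
Ratio Q̄_A / Q̄_B = 371.81 / 232.71 = 1.598.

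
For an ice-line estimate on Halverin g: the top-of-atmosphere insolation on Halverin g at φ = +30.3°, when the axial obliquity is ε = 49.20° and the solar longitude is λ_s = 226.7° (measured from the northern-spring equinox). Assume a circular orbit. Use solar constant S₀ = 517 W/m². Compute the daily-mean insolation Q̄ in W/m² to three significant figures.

Solar declination: sin δ = sin ε · sin λ_s = sin 49.20° × sin 226.7° = -0.55092, so δ = -33.430°.
cos H₀ = −tan(+30.3°) tan(-33.430°) = 0.3858, H₀ = 1.1748 rad.
Bracket: H₀ sin φ sin δ + cos φ cos δ sin H₀ = 1.1748×0.50453×-0.55092 + 0.86340×0.83456×0.92260 = -0.326542 + 0.664788 = 0.338246.
Q̄ = (S₀/π) × [bracket] = (517/π) × 0.338246 = 55.66 W/m².

Q̄ ≈ 55.7 W/m²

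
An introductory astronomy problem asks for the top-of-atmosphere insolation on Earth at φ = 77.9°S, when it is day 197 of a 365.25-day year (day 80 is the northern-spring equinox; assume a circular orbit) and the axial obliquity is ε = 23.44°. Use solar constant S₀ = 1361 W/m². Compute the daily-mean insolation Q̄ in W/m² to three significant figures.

Solar longitude: λ_s = 360° × (197 − 80)/365.25 = 115.318°.
sin δ = sin 23.44° × sin 115.318° = 0.35958, so δ = +21.074°.
cos H₀ = −tan(-77.9°) tan(+21.074°) = 1.7975 ≥ 1 ⇒ polar night, H₀ = 0 and Q̄ = 0.

Q̄ ≈ 0.00 W/m²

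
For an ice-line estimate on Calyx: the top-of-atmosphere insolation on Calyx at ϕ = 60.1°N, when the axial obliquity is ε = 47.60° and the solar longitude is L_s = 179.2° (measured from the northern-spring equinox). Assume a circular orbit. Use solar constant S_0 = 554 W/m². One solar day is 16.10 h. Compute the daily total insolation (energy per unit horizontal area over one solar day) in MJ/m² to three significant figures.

5.24 MJ/m²

Solar declination: sin δ = sin ε · sin L_s = sin 47.60° × sin 179.2° = 0.01031, so δ = +0.591°.
cos h₀ = −tan(+60.1°) tan(+0.591°) = -0.0179, h₀ = 1.5887 rad.
Bracket: h₀ sin ϕ sin δ + cos ϕ cos δ sin h₀ = 1.5887×0.86690×0.01031 + 0.49849×0.99995×0.99984 = 0.014199 + 0.498385 = 0.512584.
Q̄ = (S_0/π) × [bracket] = (554/π) × 0.512584 = 90.391 W/m².
Daily total = Q̄ × 16.10 h × 3600 s/h = 90.391 × 16.10 × 3600 / 10⁶ = 5.239 MJ/m².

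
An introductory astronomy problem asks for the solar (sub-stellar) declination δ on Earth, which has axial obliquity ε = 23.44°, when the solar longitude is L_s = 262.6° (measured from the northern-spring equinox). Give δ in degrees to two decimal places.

δ = -23.23°

sin δ = sin ε · sin L_s = sin 23.44° × sin 262.6° = -0.394475.
δ = arcsin(-0.394475) = -23.23°.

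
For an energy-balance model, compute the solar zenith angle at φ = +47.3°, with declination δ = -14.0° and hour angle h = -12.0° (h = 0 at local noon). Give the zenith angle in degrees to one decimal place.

θ_z = 62.2°

cos θ_z = sin φ sin δ + cos φ cos δ cos h = -0.177792 + 0.643636 = 0.465844.
θ_z = arccos(0.465844) = 62.2°.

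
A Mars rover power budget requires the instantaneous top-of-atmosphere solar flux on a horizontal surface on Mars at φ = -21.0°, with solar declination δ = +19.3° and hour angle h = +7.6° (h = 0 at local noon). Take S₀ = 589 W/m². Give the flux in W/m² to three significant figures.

cos θ_z = sin φ sin δ + cos φ cos δ cos h = -0.118446 + 0.873374 = 0.754928.
Flux = S₀ · cos θ_z = 589 × 0.754928 = 444.7 W/m².

445 W/m²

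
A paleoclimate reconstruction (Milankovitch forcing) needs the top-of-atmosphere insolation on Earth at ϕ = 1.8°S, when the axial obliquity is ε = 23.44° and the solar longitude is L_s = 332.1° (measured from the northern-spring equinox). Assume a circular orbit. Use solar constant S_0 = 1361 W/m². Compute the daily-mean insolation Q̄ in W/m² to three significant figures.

Q̄ ≈ 429 W/m²

Solar declination: sin δ = sin ε · sin L_s = sin 23.44° × sin 332.1° = -0.18614, so δ = -10.727°.
cos h₀ = −tan(-1.8°) tan(-10.727°) = -0.0060, h₀ = 1.5768 rad.
Bracket: h₀ sin ϕ sin δ + cos ϕ cos δ sin h₀ = 1.5768×-0.03141×-0.18614 + 0.99951×0.98252×0.99998 = 0.009219 + 0.982019 = 0.991238.
Q̄ = (S_0/π) × [bracket] = (1361/π) × 0.991238 = 429.4 W/m².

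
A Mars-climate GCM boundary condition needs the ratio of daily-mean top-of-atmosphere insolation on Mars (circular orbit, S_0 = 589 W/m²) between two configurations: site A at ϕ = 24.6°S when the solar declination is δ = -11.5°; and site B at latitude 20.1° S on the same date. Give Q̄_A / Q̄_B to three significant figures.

Q̄_A / Q̄_B ≈ 0.995

— Configuration A (ϕ=-24.6°):
cos h₀ = −tan(-24.6°) tan(-11.500°) = -0.0931, h₀ = 1.6641 rad.
Bracket: h₀ sin ϕ sin δ + cos ϕ cos δ sin h₀ = 1.6641×-0.41628×-0.19937 + 0.90924×0.97992×0.99565 = 0.138110 + 0.887107 = 1.025217.
Q̄ = (S_0/π) × [bracket] = (589/π) × 1.025217 = 192.21 W/m².
— Configuration B (ϕ=-20.1°):
cos h₀ = −tan(-20.1°) tan(-11.500°) = -0.0745, h₀ = 1.6453 rad.
Bracket: h₀ sin ϕ sin δ + cos ϕ cos δ sin h₀ = 1.6453×-0.34366×-0.19937 + 0.93909×0.97992×0.99722 = 0.112729 + 0.917675 = 1.030404.
Q̄ = (S_0/π) × [bracket] = (589/π) × 1.030404 = 193.18 W/m².
Ratio Q̄_A / Q̄_B = 192.21 / 193.18 = 0.9950.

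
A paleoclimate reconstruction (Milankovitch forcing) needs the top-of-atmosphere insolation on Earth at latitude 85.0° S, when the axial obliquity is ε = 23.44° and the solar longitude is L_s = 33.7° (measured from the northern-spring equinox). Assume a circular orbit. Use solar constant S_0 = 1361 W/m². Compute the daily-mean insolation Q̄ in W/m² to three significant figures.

Solar declination: sin δ = sin ε · sin L_s = sin 23.44° × sin 33.7° = 0.22071, so δ = +12.751°.
cos h₀ = −tan(-85.0°) tan(+12.751°) = 2.5865 ≥ 1 ⇒ polar night, h₀ = 0 and Q̄ = 0.

Q̄ ≈ 0.00 W/m²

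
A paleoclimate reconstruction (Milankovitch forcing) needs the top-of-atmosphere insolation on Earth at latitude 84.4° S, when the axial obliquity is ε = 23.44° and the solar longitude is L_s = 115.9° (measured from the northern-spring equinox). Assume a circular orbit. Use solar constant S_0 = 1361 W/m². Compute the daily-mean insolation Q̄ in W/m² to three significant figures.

Solar declination: sin δ = sin ε · sin L_s = sin 23.44° × sin 115.9° = 0.35783, so δ = +20.967°.
cos h₀ = −tan(-84.4°) tan(+20.967°) = 3.9083 ≥ 1 ⇒ polar night, h₀ = 0 and Q̄ = 0.

Q̄ ≈ 0.00 W/m²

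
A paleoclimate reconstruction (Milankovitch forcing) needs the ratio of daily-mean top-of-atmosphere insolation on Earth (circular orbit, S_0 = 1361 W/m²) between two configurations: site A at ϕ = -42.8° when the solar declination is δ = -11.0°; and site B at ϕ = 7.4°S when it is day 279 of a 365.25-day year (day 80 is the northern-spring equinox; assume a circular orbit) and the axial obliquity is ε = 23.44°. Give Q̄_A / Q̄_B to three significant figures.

Q̄_A / Q̄_B ≈ 0.928

— Configuration A (ϕ=-42.8°):
cos h₀ = −tan(-42.8°) tan(-11.000°) = -0.1800, h₀ = 1.7518 rad.
Bracket: h₀ sin ϕ sin δ + cos ϕ cos δ sin h₀ = 1.7518×-0.67944×-0.19081 + 0.73373×0.98163×0.98367 = 0.227110 + 0.708490 = 0.935600.
Q̄ = (S_0/π) × [bracket] = (1361/π) × 0.935600 = 405.32 W/m².
— Configuration B (ϕ=-7.4°):
Solar longitude: L_s = 360° × (279 − 80)/365.25 = 196.140°.
sin δ = sin 23.44° × sin 196.140° = -0.11058, so δ = -6.349°.
cos h₀ = −tan(-7.4°) tan(-6.349°) = -0.0145, h₀ = 1.5852 rad.
Bracket: h₀ sin ϕ sin δ + cos ϕ cos δ sin h₀ = 1.5852×-0.12880×-0.11058 + 0.99167×0.99387×0.99990 = 0.022578 + 0.985493 = 1.008071.
Q̄ = (S_0/π) × [bracket] = (1361/π) × 1.008071 = 436.72 W/m².
Ratio Q̄_A / Q̄_B = 405.32 / 436.72 = 0.9281.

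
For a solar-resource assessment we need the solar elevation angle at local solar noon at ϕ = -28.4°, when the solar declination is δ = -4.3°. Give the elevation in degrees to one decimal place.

65.9°

At local noon the hour angle is zero, so the zenith angle equals |ϕ − δ| = |-28.4° − (-4.300°)| = 24.100°.
Elevation = 90° − 24.100° = 65.9°.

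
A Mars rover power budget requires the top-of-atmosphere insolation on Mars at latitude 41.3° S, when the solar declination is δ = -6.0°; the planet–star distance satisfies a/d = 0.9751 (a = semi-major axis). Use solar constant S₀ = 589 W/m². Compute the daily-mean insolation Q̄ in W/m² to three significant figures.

Q̄ ≈ 153 W/m²

cos H₀ = −tan(-41.3°) tan(-6.000°) = -0.0923, H₀ = 1.6633 rad.
Bracket: H₀ sin φ sin δ + cos φ cos δ sin H₀ = 1.6633×-0.66000×-0.10453 + 0.75126×0.99452×0.99573 = 0.114751 + 0.743953 = 0.858704.
Inverse-square distance factor (a/d)² = 0.9751² = 0.950820.
Q̄ = (S₀/π) × 0.950820 × [bracket] = (589/π) × 0.950820 × 0.858704 = 153.1 W/m².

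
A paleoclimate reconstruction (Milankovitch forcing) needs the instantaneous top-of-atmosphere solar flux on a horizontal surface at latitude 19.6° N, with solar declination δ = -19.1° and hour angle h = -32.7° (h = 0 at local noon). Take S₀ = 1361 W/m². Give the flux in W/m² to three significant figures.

cos θ_z = sin φ sin δ + cos φ cos δ cos h = -0.109766 + 0.749110 = 0.639344.
Flux = S₀ · cos θ_z = 1361 × 0.639344 = 870.1 W/m².

870 W/m²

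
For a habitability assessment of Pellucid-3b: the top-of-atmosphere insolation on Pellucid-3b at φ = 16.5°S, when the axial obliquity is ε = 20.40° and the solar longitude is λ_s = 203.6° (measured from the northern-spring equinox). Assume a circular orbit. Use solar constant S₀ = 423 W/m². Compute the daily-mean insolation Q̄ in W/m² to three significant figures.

Solar declination: sin δ = sin ε · sin λ_s = sin 20.40° × sin 203.6° = -0.13955, so δ = -8.022°.
cos H₀ = −tan(-16.5°) tan(-8.022°) = -0.0417, H₀ = 1.6126 rad.
Bracket: H₀ sin φ sin δ + cos φ cos δ sin H₀ = 1.6126×-0.28402×-0.13955 + 0.95882×0.99021×0.99913 = 0.063915 + 0.948607 = 1.012522.
Q̄ = (S₀/π) × [bracket] = (423/π) × 1.012522 = 136.3 W/m².

Q̄ ≈ 136 W/m²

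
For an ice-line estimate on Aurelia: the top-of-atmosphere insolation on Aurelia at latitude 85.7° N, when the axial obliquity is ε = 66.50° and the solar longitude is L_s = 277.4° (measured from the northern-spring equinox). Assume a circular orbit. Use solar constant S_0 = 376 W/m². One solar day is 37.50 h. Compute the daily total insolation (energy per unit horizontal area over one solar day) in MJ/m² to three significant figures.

Solar declination: sin δ = sin ε · sin L_s = sin 66.50° × sin 277.4° = -0.90942, so δ = -65.426°.
cos h₀ = −tan(+85.7°) tan(-65.426°) = 29.0831 ≥ 1 ⇒ polar night, h₀ = 0 and Q̄ = 0.
Daily total = Q̄ × 37.50 h × 3600 s/h = 0.00 MJ/m².

0.00 MJ/m²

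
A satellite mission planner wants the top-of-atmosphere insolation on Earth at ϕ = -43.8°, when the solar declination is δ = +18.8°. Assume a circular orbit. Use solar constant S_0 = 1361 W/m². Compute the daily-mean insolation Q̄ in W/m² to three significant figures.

cos h₀ = −tan(-43.8°) tan(+18.800°) = 0.3265, h₀ = 1.2382 rad.
Bracket: h₀ sin ϕ sin δ + cos ϕ cos δ sin h₀ = 1.2382×-0.69214×0.32227 + 0.72176×0.94665×0.94521 = -0.276188 + 0.645819 = 0.369631.
Q̄ = (S_0/π) × [bracket] = (1361/π) × 0.369631 = 160.1 W/m².

Q̄ ≈ 160 W/m²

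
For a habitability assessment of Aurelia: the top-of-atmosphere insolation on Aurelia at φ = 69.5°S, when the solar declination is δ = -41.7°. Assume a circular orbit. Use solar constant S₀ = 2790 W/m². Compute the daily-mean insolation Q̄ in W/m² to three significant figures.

Q̄ ≈ 1.74e+03 W/m²

cos H₀ = −tan(-69.5°) tan(-41.700°) = -2.3830 ≤ −1 ⇒ polar day, H₀ = π.
Bracket: H₀ sin φ sin δ + cos φ cos δ sin H₀ = 3.1416×-0.93667×-0.66523 + 0.35021×0.74664×0.00000 = 1.957534 + 0.000000 = 1.957534.
Q̄ = (S₀/π) × [bracket] = (2790/π) × 1.957534 = 1738 W/m².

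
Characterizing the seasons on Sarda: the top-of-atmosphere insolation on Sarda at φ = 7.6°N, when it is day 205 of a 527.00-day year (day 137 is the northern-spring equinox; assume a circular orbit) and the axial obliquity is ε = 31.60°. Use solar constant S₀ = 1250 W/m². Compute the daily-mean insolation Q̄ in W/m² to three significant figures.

Q̄ ≈ 397 W/m²

Solar longitude: λ_s = 360° × (205 − 137)/527.00 = 46.452°.
sin δ = sin 31.60° × sin 46.452° = 0.37978, so δ = +22.320°.
cos H₀ = −tan(+7.6°) tan(+22.320°) = -0.0548, H₀ = 1.6256 rad.
Bracket: H₀ sin φ sin δ + cos φ cos δ sin H₀ = 1.6256×0.13226×0.37978 + 0.99122×0.92508×0.99850 = 0.081653 + 0.915582 = 0.997235.
Q̄ = (S₀/π) × [bracket] = (1250/π) × 0.997235 = 396.8 W/m².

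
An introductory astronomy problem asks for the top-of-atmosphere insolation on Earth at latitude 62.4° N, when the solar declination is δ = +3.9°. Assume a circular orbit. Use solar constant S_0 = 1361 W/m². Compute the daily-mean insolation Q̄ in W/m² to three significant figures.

Q̄ ≈ 243 W/m²

cos h₀ = −tan(+62.4°) tan(+3.900°) = -0.1304, h₀ = 1.7016 rad.
Bracket: h₀ sin ϕ sin δ + cos ϕ cos δ sin h₀ = 1.7016×0.88620×0.06802 + 0.46330×0.99768×0.99146 = 0.102571 + 0.458278 = 0.560849.
Q̄ = (S_0/π) × [bracket] = (1361/π) × 0.560849 = 243.0 W/m².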